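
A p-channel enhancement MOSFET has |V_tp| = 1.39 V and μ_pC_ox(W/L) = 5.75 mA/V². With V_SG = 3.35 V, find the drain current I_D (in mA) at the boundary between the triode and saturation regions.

I_D = 11.0 mA

At the boundary V_SD = V_ov = V_SG − |V_tp| = 3.35 − 1.39 = 1.96 V.
I_D = ½ k_p V_ov² = 0.5 × 5.75 × 1.96² = 11 mA.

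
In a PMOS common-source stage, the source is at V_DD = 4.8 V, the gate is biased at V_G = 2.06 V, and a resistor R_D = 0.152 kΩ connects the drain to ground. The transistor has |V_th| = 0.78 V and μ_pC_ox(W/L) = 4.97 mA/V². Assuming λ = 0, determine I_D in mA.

I_D = 9.55 mA

V_SG = V_DD − V_G = 4.8 − 2.06 = 2.74 V, so V_ov = 2.74 − 0.78 = 1.96 V.
Assume saturation: I_D = ½ k_p V_ov² = 0.5 × 4.97 × 1.96² = 9.55 mA, giving V_SD = V_DD − I_D R_D = 4.8 − 9.55 × 0.152 = 3.35 V.
V_SD = 3.35 V ≥ V_ov = 1.96 V, confirming saturation.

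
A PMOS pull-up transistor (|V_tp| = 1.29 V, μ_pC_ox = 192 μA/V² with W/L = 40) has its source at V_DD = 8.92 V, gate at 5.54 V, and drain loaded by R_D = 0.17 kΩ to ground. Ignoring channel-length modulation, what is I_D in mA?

V_SG = V_DD − V_G = 8.92 − 5.54 = 3.38 V, so V_ov = 3.38 − 1.29 = 2.09 V.
k_p = μ_pC_ox · (W/L) = 7.68 mA/V².
Assume saturation: I_D = ½ k_p V_ov² = 0.5 × 7.68 × 2.09² = 16.8 mA, giving V_SD = V_DD − I_D R_D = 8.92 − 16.8 × 0.17 = 6.07 V.
V_SD = 6.07 V ≥ V_ov = 2.09 V, confirming saturation.

I_D = 16.8 mA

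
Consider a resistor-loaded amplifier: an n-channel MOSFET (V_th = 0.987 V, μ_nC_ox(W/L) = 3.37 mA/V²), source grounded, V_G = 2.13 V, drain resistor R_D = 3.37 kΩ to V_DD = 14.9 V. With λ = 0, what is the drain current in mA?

I_D = 2.20 mA

V_GS = V_G = 2.13 V, so V_ov = 2.13 − 0.987 = 1.14 V.
Assume saturation: I_D = ½ k_n V_ov² = 0.5 × 3.37 × 1.14² = 2.2 mA, giving V_DS = V_DD − I_D R_D = 14.9 − 2.2 × 3.37 = 7.48 V.
V_DS = 7.48 V ≥ V_ov = 1.14 V, confirming saturation.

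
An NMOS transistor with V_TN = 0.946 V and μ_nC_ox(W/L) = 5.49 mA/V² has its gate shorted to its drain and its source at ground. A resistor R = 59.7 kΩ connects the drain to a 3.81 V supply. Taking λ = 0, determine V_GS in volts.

With gate tied to drain, V_GS = V_DS ≥ V_GS − V_TN, so the device is in saturation.
KCL at the drain: ½ k_n (V_GS − V_TN)² = (V_DD − V_GS)/R.
Let x = V_GS − 0.946. Then 164 x² + x − 2.864 = 0, giving x = 0.129 V (positive root), so V_GS = 1.08 V.
I_D = (V_DD − V_GS)/R = (3.81 − 1.08) / 59.7 = 0.0458 mA.

V_GS = 1.08 V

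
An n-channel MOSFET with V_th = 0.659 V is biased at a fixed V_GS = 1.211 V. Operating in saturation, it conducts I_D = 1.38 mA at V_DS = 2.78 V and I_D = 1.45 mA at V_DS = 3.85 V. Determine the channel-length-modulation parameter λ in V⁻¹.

λ = 0.0546 V⁻¹

With V_GS fixed, I_D ∝ (1 + λ V_DS) in saturation, so I_D2/I_D1 = (1 + λ V_DS2)/(1 + λ V_DS1).
1.45/1.38 = 1.051 = (1 + 3.85 λ)/(1 + 2.78 λ).
Solving: λ (I_D1 V_DS2 − I_D2 V_DS1) = I_D2 − I_D1, so λ = (1.45 − 1.38) / (1.38 × 3.85 − 1.45 × 2.78) = 0.07 / 1.28 = 0.0546 V⁻¹.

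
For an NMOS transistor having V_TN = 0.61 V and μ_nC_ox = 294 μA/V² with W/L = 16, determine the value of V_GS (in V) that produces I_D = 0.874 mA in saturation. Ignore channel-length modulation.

V_GS = 1.22 V

k_n = μ_nC_ox · (W/L) = 4.704 mA/V².
In saturation I_D = ½ k_n (V_GS − V_TN)², so V_GS − V_TN = √(2 I_D / k_n) = √(2 × 0.874 / 4.704) = 0.61 V.
V_GS = 0.61 + 0.61 = 1.22 V.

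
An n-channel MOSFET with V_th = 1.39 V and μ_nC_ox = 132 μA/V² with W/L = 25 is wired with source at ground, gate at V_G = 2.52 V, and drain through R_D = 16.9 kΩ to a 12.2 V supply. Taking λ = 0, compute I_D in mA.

V_GS = V_G = 2.52 V, so V_ov = 2.52 − 1.39 = 1.13 V.
k_n = μ_nC_ox · (W/L) = 3.3 mA/V².
Assume saturation: I_D = ½ k_n V_ov² = 0.5 × 3.3 × 1.13² = 2.11 mA, giving V_DS = V_DD − I_D R_D = 12.2 − 2.11 × 16.9 = -23.4 V.
But -23.4 V < V_ov = 1.13 V, so the device is actually in triode.
In triode I_D = k_n[V_ov V_DS − ½ V_DS²] and I_D = (V_DD − V_DS)/R_D. Equating: 27.9 V_DS² − 64.02 V_DS + 12.2 = 0, giving V_DS = 0.21 V (the root below V_ov).
I_D = (12.2 − 0.21) / 16.9 = 0.709 mA.

I_D = 0.709 mA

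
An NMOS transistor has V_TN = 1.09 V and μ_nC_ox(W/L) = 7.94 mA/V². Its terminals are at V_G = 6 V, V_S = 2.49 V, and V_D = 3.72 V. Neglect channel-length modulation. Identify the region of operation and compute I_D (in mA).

Triode; I_D = 17.6 mA

V_GS = V_G − V_S = 6 − 2.49 = 3.51 V; V_DS = V_D − V_S = 3.72 − 2.49 = 1.23 V.
V_ov = V_GS − V_TN = 3.51 − 1.09 = 2.42 V.
Since V_DS = 1.23 V < V_ov = 2.42 V, the device is in the triode region.
I_D = k_n [V_ov · V_DS − ½ V_DS²] = 7.94 × [2.42 × 1.23 − 0.5 × 1.23²] = 17.6 mA.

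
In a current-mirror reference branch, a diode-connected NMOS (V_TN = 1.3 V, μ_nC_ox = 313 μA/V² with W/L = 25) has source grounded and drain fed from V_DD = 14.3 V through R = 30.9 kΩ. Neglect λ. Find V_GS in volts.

With gate tied to drain, V_GS = V_DS ≥ V_GS − V_TN, so the device is in saturation.
k_n = μ_nC_ox · (W/L) = 7.825 mA/V².
KCL at the drain: ½ k_n (V_GS − V_TN)² = (V_DD − V_GS)/R.
Let x = V_GS − 1.3. Then 121 x² + x − 13 = 0, giving x = 0.324 V (positive root), so V_GS = 1.62 V.
I_D = (V_DD − V_GS)/R = (14.3 − 1.62) / 30.9 = 0.41 mA.

V_GS = 1.62 V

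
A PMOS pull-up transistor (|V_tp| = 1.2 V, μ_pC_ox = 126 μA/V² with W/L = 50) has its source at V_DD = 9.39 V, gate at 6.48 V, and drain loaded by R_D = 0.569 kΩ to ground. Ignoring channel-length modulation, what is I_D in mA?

I_D = 9.21 mA

V_SG = V_DD − V_G = 9.39 − 6.48 = 2.91 V, so V_ov = 2.91 − 1.2 = 1.71 V.
k_p = μ_pC_ox · (W/L) = 6.3 mA/V².
Assume saturation: I_D = ½ k_p V_ov² = 0.5 × 6.3 × 1.71² = 9.21 mA, giving V_SD = V_DD − I_D R_D = 9.39 − 9.21 × 0.569 = 4.15 V.
V_SD = 4.15 V ≥ V_ov = 1.71 V, confirming saturation.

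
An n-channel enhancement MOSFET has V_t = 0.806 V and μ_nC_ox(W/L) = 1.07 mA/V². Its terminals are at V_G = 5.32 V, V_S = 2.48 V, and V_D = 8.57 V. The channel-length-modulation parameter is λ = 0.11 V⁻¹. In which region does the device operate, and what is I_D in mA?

Saturation; I_D = 3.70 mA

V_GS = V_G − V_S = 5.32 − 2.48 = 2.84 V; V_DS = V_D − V_S = 8.57 − 2.48 = 6.09 V.
V_ov = V_GS − V_t = 2.84 − 0.806 = 2.03 V.
Since V_DS = 6.09 V ≥ V_ov = 2.03 V, the device is in saturation.
I_D = ½ k_n V_ov² (1 + λ V_DS) = 0.5 × 1.07 × 2.03² × (1 + 0.11 × 6.09) = 3.7 mA.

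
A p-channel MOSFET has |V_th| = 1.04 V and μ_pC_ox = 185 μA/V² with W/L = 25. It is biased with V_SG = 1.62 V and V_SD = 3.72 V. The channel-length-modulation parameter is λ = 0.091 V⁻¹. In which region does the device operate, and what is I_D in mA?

Saturation; I_D = 1.04 mA

k_p = μ_pC_ox · (W/L) = 4.625 mA/V².
V_ov = V_SG − |V_th| = 1.62 − 1.04 = 0.58 V.
Since V_SD = 3.72 V ≥ V_ov = 0.58 V, the device is in saturation.
I_D = ½ k_p V_ov² (1 + λ V_SD) = 0.5 × 4.625 × 0.58² × (1 + 0.091 × 3.72) = 1.04 mA.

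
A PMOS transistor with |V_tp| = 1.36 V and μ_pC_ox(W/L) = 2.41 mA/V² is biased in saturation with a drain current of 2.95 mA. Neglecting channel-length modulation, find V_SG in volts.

In saturation I_D = ½ k_p (V_SG − |V_tp|)², so V_SG − |V_tp| = √(2 I_D / k_p) = √(2 × 2.95 / 2.41) = 1.56 V.
V_SG = 1.36 + 1.56 = 2.92 V.

V_SG = 2.92 V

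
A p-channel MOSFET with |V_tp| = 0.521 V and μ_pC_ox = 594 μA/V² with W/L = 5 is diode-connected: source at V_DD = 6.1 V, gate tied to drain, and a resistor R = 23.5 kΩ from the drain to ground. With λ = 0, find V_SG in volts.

With gate tied to drain, V_SG = V_SD ≥ V_SG − |V_tp|, so the device is in saturation.
k_p = μ_pC_ox · (W/L) = 2.97 mA/V².
KCL at the drain: ½ k_p (V_SG − |V_tp|)² = (V_DD − V_SG)/R.
Let x = V_SG − 0.521. Then 34.9 x² + x − 5.579 = 0, giving x = 0.386 V (positive root), so V_SG = 0.907 V.
I_D = (V_DD − V_SG)/R = (6.1 − 0.907) / 23.5 = 0.221 mA.

V_SG = 0.907 V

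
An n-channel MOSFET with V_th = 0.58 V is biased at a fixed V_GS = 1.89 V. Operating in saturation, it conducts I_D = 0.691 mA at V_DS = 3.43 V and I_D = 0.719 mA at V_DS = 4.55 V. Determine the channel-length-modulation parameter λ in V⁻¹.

λ = 0.0413 V⁻¹

With V_GS fixed, I_D ∝ (1 + λ V_DS) in saturation, so I_D2/I_D1 = (1 + λ V_DS2)/(1 + λ V_DS1).
0.719/0.691 = 1.041 = (1 + 4.55 λ)/(1 + 3.43 λ).
Solving: λ (I_D1 V_DS2 − I_D2 V_DS1) = I_D2 − I_D1, so λ = (0.719 − 0.691) / (0.691 × 4.55 − 0.719 × 3.43) = 0.028 / 0.678 = 0.0413 V⁻¹.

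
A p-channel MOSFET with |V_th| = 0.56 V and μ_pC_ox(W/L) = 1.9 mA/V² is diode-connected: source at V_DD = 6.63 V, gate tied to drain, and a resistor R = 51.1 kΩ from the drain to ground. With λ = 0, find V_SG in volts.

V_SG = 0.903 V

With gate tied to drain, V_SG = V_SD ≥ V_SG − |V_th|, so the device is in saturation.
KCL at the drain: ½ k_p (V_SG − |V_th|)² = (V_DD − V_SG)/R.
Let x = V_SG − 0.56. Then 48.5 x² + x − 6.07 = 0, giving x = 0.343 V (positive root), so V_SG = 0.903 V.
I_D = (V_DD − V_SG)/R = (6.63 − 0.903) / 51.1 = 0.112 mA.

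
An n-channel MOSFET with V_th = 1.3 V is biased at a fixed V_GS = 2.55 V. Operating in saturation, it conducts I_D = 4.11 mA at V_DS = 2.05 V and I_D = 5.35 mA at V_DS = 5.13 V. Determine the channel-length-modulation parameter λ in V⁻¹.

λ = 0.123 V⁻¹

With V_GS fixed, I_D ∝ (1 + λ V_DS) in saturation, so I_D2/I_D1 = (1 + λ V_DS2)/(1 + λ V_DS1).
5.35/4.11 = 1.302 = (1 + 5.13 λ)/(1 + 2.05 λ).
Solving: λ (I_D1 V_DS2 − I_D2 V_DS1) = I_D2 − I_D1, so λ = (5.35 − 4.11) / (4.11 × 5.13 − 5.35 × 2.05) = 1.24 / 10.1 = 0.123 V⁻¹.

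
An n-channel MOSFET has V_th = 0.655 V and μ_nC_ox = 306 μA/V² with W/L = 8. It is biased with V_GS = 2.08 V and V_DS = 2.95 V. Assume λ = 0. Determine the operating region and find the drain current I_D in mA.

k_n = μ_nC_ox · (W/L) = 2.448 mA/V².
V_ov = V_GS − V_th = 2.08 − 0.655 = 1.43 V.
Since V_DS = 2.95 V ≥ V_ov = 1.43 V, the device is in saturation.
I_D = ½ k_n V_ov² = 0.5 × 2.448 × 1.43² = 2.49 mA.

Saturation; I_D = 2.49 mA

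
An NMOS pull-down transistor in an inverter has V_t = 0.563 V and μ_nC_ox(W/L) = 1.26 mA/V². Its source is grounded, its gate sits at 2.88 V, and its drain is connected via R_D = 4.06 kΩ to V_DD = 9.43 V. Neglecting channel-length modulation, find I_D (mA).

I_D = 2.10 mA

V_GS = V_G = 2.88 V, so V_ov = 2.88 − 0.563 = 2.32 V.
Assume saturation: I_D = ½ k_n V_ov² = 0.5 × 1.26 × 2.32² = 3.38 mA, giving V_DS = V_DD − I_D R_D = 9.43 − 3.38 × 4.06 = -4.3 V.
But -4.3 V < V_ov = 2.32 V, so the device is actually in triode.
In triode I_D = k_n[V_ov V_DS − ½ V_DS²] and I_D = (V_DD − V_DS)/R_D. Equating: 2.56 V_DS² − 12.85 V_DS + 9.43 = 0, giving V_DS = 0.892 V (the root below V_ov).
I_D = (9.43 − 0.892) / 4.06 = 2.1 mA.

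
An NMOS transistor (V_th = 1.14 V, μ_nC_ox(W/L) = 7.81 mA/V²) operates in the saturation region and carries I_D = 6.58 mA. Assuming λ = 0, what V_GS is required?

V_GS = 2.44 V

In saturation I_D = ½ k_n (V_GS − V_th)², so V_GS − V_th = √(2 I_D / k_n) = √(2 × 6.58 / 7.81) = 1.3 V.
V_GS = 1.14 + 1.3 = 2.44 V.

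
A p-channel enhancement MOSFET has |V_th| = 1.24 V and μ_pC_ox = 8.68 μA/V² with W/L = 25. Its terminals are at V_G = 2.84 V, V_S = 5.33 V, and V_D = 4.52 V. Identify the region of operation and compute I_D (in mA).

V_SG = V_S − V_G = 5.33 − 2.84 = 2.49 V; V_SD = V_S − V_D = 5.33 − 4.52 = 0.81 V.
k_p = μ_pC_ox · (W/L) = 0.217 mA/V².
V_ov = V_SG − |V_th| = 2.49 − 1.24 = 1.25 V.
Since V_SD = 0.81 V < V_ov = 1.25 V, the device is in the triode region.
I_D = k_p [V_ov · V_SD − ½ V_SD²] = 0.217 × [1.25 × 0.81 − 0.5 × 0.81²] = 0.149 mA.

Triode; I_D = 0.149 mA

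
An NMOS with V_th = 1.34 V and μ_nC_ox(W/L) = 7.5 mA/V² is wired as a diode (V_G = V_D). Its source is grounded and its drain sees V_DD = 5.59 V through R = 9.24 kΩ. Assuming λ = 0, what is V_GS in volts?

With gate tied to drain, V_GS = V_DS ≥ V_GS − V_th, so the device is in saturation.
KCL at the drain: ½ k_n (V_GS − V_th)² = (V_DD − V_GS)/R.
Let x = V_GS − 1.34. Then 34.6 x² + x − 4.25 = 0, giving x = 0.336 V (positive root), so V_GS = 1.68 V.
I_D = (V_DD − V_GS)/R = (5.59 − 1.68) / 9.24 = 0.424 mA.

V_GS = 1.68 V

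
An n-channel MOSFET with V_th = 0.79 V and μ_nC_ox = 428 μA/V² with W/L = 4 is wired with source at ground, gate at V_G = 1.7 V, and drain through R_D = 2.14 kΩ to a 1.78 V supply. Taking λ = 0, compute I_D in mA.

V_GS = V_G = 1.7 V, so V_ov = 1.7 − 0.79 = 0.91 V.
k_n = μ_nC_ox · (W/L) = 1.712 mA/V².
Assume saturation: I_D = ½ k_n V_ov² = 0.5 × 1.712 × 0.91² = 0.709 mA, giving V_DS = V_DD − I_D R_D = 1.78 − 0.709 × 2.14 = 0.263 V.
But 0.263 V < V_ov = 0.91 V, so the device is actually in triode.
In triode I_D = k_n[V_ov V_DS − ½ V_DS²] and I_D = (V_DD − V_DS)/R_D. Equating: 1.83 V_DS² − 4.334 V_DS + 1.78 = 0, giving V_DS = 0.529 V (the root below V_ov).
I_D = (1.78 − 0.529) / 2.14 = 0.585 mA.

I_D = 0.585 mA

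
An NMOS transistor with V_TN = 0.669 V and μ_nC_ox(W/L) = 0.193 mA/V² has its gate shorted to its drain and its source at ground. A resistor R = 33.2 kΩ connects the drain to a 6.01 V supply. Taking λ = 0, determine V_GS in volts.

V_GS = 1.81 V

With gate tied to drain, V_GS = V_DS ≥ V_GS − V_TN, so the device is in saturation.
KCL at the drain: ½ k_n (V_GS − V_TN)² = (V_DD − V_GS)/R.
Let x = V_GS − 0.669. Then 3.2 x² + x − 5.341 = 0, giving x = 1.14 V (positive root), so V_GS = 1.81 V.
I_D = (V_DD − V_GS)/R = (6.01 − 1.81) / 33.2 = 0.126 mA.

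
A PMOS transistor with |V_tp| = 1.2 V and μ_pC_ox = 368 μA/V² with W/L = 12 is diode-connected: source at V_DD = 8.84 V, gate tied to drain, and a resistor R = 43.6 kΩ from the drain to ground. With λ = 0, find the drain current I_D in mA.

I_D = 0.169 mA

With gate tied to drain, V_SG = V_SD ≥ V_SG − |V_tp|, so the device is in saturation.
k_p = μ_pC_ox · (W/L) = 4.416 mA/V².
KCL at the drain: ½ k_p (V_SG − |V_tp|)² = (V_DD − V_SG)/R.
Let x = V_SG − 1.2. Then 96.3 x² + x − 7.64 = 0, giving x = 0.277 V (positive root), so V_SG = 1.48 V.
I_D = (V_DD − V_SG)/R = (8.84 − 1.48) / 43.6 = 0.169 mA.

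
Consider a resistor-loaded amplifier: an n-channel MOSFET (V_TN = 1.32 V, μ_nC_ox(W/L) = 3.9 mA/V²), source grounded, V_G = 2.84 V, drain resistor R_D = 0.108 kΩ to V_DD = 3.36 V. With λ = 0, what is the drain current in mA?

V_GS = V_G = 2.84 V, so V_ov = 2.84 − 1.32 = 1.52 V.
Assume saturation: I_D = ½ k_n V_ov² = 0.5 × 3.9 × 1.52² = 4.51 mA, giving V_DS = V_DD − I_D R_D = 3.36 − 4.51 × 0.108 = 2.87 V.
V_DS = 2.87 V ≥ V_ov = 1.52 V, confirming saturation.

I_D = 4.51 mA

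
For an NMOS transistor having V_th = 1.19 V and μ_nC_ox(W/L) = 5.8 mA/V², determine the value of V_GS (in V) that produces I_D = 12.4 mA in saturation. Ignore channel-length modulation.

V_GS = 3.26 V

In saturation I_D = ½ k_n (V_GS − V_th)², so V_GS − V_th = √(2 I_D / k_n) = √(2 × 12.4 / 5.8) = 2.07 V.
V_GS = 1.19 + 2.07 = 3.26 V.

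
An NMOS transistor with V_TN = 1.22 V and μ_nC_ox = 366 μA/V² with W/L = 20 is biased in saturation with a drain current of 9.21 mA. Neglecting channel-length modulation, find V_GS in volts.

V_GS = 2.81 V

k_n = μ_nC_ox · (W/L) = 7.32 mA/V².
In saturation I_D = ½ k_n (V_GS − V_TN)², so V_GS − V_TN = √(2 I_D / k_n) = √(2 × 9.21 / 7.32) = 1.59 V.
V_GS = 1.22 + 1.59 = 2.81 V.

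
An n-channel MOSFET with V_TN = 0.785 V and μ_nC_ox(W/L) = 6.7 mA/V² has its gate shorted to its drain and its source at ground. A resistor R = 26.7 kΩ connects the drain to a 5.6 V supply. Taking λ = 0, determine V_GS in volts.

V_GS = 1.01 V

With gate tied to drain, V_GS = V_DS ≥ V_GS − V_TN, so the device is in saturation.
KCL at the drain: ½ k_n (V_GS − V_TN)² = (V_DD − V_GS)/R.
Let x = V_GS − 0.785. Then 89.4 x² + x − 4.815 = 0, giving x = 0.226 V (positive root), so V_GS = 1.01 V.
I_D = (V_DD − V_GS)/R = (5.6 − 1.01) / 26.7 = 0.172 mA.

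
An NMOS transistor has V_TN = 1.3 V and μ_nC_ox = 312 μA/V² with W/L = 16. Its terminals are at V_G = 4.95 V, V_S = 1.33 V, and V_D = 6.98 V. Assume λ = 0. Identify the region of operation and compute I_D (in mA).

Saturation; I_D = 13.4 mA

V_GS = V_G − V_S = 4.95 − 1.33 = 3.62 V; V_DS = V_D − V_S = 6.98 − 1.33 = 5.65 V.
k_n = μ_nC_ox · (W/L) = 4.992 mA/V².
V_ov = V_GS − V_TN = 3.62 − 1.3 = 2.32 V.
Since V_DS = 5.65 V ≥ V_ov = 2.32 V, the device is in saturation.
I_D = ½ k_n V_ov² = 0.5 × 4.992 × 2.32² = 13.4 mA.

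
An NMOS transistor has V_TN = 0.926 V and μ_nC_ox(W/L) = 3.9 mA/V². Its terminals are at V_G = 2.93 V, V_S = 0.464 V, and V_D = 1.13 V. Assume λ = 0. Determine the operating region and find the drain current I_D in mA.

V_GS = V_G − V_S = 2.93 − 0.464 = 2.47 V; V_DS = V_D − V_S = 1.13 − 0.464 = 0.666 V.
V_ov = V_GS − V_TN = 2.47 − 0.926 = 1.54 V.
Since V_DS = 0.666 V < V_ov = 1.54 V, the device is in the triode region.
I_D = k_n [V_ov · V_DS − ½ V_DS²] = 3.9 × [1.54 × 0.666 − 0.5 × 0.666²] = 3.14 mA.

Triode; I_D = 3.14 mA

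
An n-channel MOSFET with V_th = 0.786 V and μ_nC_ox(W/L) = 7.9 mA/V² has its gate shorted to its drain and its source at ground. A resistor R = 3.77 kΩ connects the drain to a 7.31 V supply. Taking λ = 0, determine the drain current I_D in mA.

With gate tied to drain, V_GS = V_DS ≥ V_GS − V_th, so the device is in saturation.
KCL at the drain: ½ k_n (V_GS − V_th)² = (V_DD − V_GS)/R.
Let x = V_GS − 0.786. Then 14.9 x² + x − 6.524 = 0, giving x = 0.629 V (positive root), so V_GS = 1.42 V.
I_D = (V_DD − V_GS)/R = (7.31 − 1.42) / 3.77 = 1.56 mA.

I_D = 1.56 mA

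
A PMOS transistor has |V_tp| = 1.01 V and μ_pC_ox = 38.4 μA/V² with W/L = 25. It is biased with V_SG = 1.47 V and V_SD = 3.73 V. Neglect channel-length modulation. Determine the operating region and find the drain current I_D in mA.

Saturation; I_D = 0.102 mA

k_p = μ_pC_ox · (W/L) = 0.96 mA/V².
V_ov = V_SG − |V_tp| = 1.47 − 1.01 = 0.46 V.
Since V_SD = 3.73 V ≥ V_ov = 0.46 V, the device is in saturation.
I_D = ½ k_p V_ov² = 0.5 × 0.96 × 0.46² = 0.102 mA.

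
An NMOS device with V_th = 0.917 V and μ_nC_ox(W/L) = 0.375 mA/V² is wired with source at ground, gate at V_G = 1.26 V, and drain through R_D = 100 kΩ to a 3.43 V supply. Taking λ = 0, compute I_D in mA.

I_D = 0.0221 mA

V_GS = V_G = 1.26 V, so V_ov = 1.26 − 0.917 = 0.343 V.
Assume saturation: I_D = ½ k_n V_ov² = 0.5 × 0.375 × 0.343² = 0.0221 mA, giving V_DS = V_DD − I_D R_D = 3.43 − 0.0221 × 100 = 1.22 V.
V_DS = 1.22 V ≥ V_ov = 0.343 V, confirming saturation.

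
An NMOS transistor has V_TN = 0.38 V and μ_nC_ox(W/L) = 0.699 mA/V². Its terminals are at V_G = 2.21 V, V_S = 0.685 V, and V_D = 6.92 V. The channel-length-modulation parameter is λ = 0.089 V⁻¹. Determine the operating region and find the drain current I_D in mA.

Saturation; I_D = 0.712 mA

V_GS = V_G − V_S = 2.21 − 0.685 = 1.52 V; V_DS = V_D − V_S = 6.92 − 0.685 = 6.23 V.
V_ov = V_GS − V_TN = 1.52 − 0.38 = 1.15 V.
Since V_DS = 6.23 V ≥ V_ov = 1.15 V, the device is in saturation.
I_D = ½ k_n V_ov² (1 + λ V_DS) = 0.5 × 0.699 × 1.15² × (1 + 0.089 × 6.23) = 0.712 mA.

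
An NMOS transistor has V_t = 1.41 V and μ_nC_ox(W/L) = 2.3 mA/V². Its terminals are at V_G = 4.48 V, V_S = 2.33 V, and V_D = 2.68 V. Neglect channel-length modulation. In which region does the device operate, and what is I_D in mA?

V_GS = V_G − V_S = 4.48 − 2.33 = 2.15 V; V_DS = V_D − V_S = 2.68 − 2.33 = 0.35 V.
V_ov = V_GS − V_t = 2.15 − 1.41 = 0.74 V.
Since V_DS = 0.35 V < V_ov = 0.74 V, the device is in the triode region.
I_D = k_n [V_ov · V_DS − ½ V_DS²] = 2.3 × [0.74 × 0.35 − 0.5 × 0.35²] = 0.455 mA.

Triode; I_D = 0.455 mA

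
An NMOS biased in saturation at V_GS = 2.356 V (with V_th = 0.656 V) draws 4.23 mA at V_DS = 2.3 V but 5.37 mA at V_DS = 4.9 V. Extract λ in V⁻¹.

λ = 0.136 V⁻¹

With V_GS fixed, I_D ∝ (1 + λ V_DS) in saturation, so I_D2/I_D1 = (1 + λ V_DS2)/(1 + λ V_DS1).
5.37/4.23 = 1.27 = (1 + 4.9 λ)/(1 + 2.3 λ).
Solving: λ (I_D1 V_DS2 − I_D2 V_DS1) = I_D2 − I_D1, so λ = (5.37 − 4.23) / (4.23 × 4.9 − 5.37 × 2.3) = 1.14 / 8.38 = 0.136 V⁻¹.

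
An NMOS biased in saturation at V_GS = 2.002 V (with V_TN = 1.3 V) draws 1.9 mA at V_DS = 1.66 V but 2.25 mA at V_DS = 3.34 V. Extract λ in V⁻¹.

λ = 0.134 V⁻¹

With V_GS fixed, I_D ∝ (1 + λ V_DS) in saturation, so I_D2/I_D1 = (1 + λ V_DS2)/(1 + λ V_DS1).
2.25/1.9 = 1.184 = (1 + 3.34 λ)/(1 + 1.66 λ).
Solving: λ (I_D1 V_DS2 − I_D2 V_DS1) = I_D2 − I_D1, so λ = (2.25 − 1.9) / (1.9 × 3.34 − 2.25 × 1.66) = 0.35 / 2.61 = 0.134 V⁻¹.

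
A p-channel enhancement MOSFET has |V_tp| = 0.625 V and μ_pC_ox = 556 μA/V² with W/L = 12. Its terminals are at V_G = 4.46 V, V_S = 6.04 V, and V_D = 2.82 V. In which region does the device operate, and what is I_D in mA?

Saturation; I_D = 3.04 mA

V_SG = V_S − V_G = 6.04 − 4.46 = 1.58 V; V_SD = V_S − V_D = 6.04 − 2.82 = 3.22 V.
k_p = μ_pC_ox · (W/L) = 6.672 mA/V².
V_ov = V_SG − |V_tp| = 1.58 − 0.625 = 0.955 V.
Since V_SD = 3.22 V ≥ V_ov = 0.955 V, the device is in saturation.
I_D = ½ k_p V_ov² = 0.5 × 6.672 × 0.955² = 3.04 mA.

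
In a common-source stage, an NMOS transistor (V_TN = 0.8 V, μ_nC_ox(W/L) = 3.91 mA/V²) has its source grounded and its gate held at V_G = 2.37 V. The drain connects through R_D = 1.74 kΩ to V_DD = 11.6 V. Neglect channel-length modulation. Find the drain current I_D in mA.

I_D = 4.82 mA

V_GS = V_G = 2.37 V, so V_ov = 2.37 − 0.8 = 1.57 V.
Assume saturation: I_D = ½ k_n V_ov² = 0.5 × 3.91 × 1.57² = 4.82 mA, giving V_DS = V_DD − I_D R_D = 11.6 − 4.82 × 1.74 = 3.22 V.
V_DS = 3.22 V ≥ V_ov = 1.57 V, confirming saturation.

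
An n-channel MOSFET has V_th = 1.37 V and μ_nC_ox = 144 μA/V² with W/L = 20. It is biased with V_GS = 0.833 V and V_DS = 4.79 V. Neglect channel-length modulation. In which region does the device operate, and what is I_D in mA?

V_GS = 0.833 V < V_th = 1.37 V, so the transistor is in cutoff.

Cutoff; I_D = 0 mA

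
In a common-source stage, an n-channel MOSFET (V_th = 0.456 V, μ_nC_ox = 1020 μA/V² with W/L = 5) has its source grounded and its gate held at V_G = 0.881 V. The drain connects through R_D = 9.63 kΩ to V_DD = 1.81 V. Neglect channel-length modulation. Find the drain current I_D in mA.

I_D = 0.178 mA

V_GS = V_G = 0.881 V, so V_ov = 0.881 − 0.456 = 0.425 V.
k_n = μ_nC_ox · (W/L) = 5.1 mA/V².
Assume saturation: I_D = ½ k_n V_ov² = 0.5 × 5.1 × 0.425² = 0.461 mA, giving V_DS = V_DD − I_D R_D = 1.81 − 0.461 × 9.63 = -2.63 V.
But -2.63 V < V_ov = 0.425 V, so the device is actually in triode.
In triode I_D = k_n[V_ov V_DS − ½ V_DS²] and I_D = (V_DD − V_DS)/R_D. Equating: 24.6 V_DS² − 21.87 V_DS + 1.81 = 0, giving V_DS = 0.0923 V (the root below V_ov).
I_D = (1.81 − 0.0923) / 9.63 = 0.178 mA.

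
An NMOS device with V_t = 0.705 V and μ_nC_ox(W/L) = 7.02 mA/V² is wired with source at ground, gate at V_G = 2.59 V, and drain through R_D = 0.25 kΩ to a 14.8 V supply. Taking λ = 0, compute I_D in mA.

V_GS = V_G = 2.59 V, so V_ov = 2.59 − 0.705 = 1.88 V.
Assume saturation: I_D = ½ k_n V_ov² = 0.5 × 7.02 × 1.88² = 12.5 mA, giving V_DS = V_DD − I_D R_D = 14.8 − 12.5 × 0.25 = 11.7 V.
V_DS = 11.7 V ≥ V_ov = 1.88 V, confirming saturation.

I_D = 12.5 mA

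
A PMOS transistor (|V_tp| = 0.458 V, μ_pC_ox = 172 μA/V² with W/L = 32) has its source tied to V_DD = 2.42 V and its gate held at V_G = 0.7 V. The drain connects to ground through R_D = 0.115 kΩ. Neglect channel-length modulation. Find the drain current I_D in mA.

V_SG = V_DD − V_G = 2.42 − 0.7 = 1.72 V, so V_ov = 1.72 − 0.458 = 1.26 V.
k_p = μ_pC_ox · (W/L) = 5.504 mA/V².
Assume saturation: I_D = ½ k_p V_ov² = 0.5 × 5.504 × 1.26² = 4.38 mA, giving V_SD = V_DD − I_D R_D = 2.42 − 4.38 × 0.115 = 1.92 V.
V_SD = 1.92 V ≥ V_ov = 1.26 V, confirming saturation.

I_D = 4.38 mA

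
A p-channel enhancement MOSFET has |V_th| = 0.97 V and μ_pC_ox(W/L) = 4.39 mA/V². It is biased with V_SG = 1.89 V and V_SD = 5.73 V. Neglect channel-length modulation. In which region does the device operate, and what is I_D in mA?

V_ov = V_SG − |V_th| = 1.89 − 0.97 = 0.92 V.
Since V_SD = 5.73 V ≥ V_ov = 0.92 V, the device is in saturation.
I_D = ½ k_p V_ov² = 0.5 × 4.39 × 0.92² = 1.86 mA.

Saturation; I_D = 1.86 mA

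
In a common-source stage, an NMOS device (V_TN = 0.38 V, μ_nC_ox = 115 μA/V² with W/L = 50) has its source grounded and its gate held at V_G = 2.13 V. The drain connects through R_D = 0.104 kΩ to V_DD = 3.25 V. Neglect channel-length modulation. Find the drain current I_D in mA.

I_D = 8.80 mA

V_GS = V_G = 2.13 V, so V_ov = 2.13 − 0.38 = 1.75 V.
k_n = μ_nC_ox · (W/L) = 5.75 mA/V².
Assume saturation: I_D = ½ k_n V_ov² = 0.5 × 5.75 × 1.75² = 8.8 mA, giving V_DS = V_DD − I_D R_D = 3.25 − 8.8 × 0.104 = 2.33 V.
V_DS = 2.33 V ≥ V_ov = 1.75 V, confirming saturation.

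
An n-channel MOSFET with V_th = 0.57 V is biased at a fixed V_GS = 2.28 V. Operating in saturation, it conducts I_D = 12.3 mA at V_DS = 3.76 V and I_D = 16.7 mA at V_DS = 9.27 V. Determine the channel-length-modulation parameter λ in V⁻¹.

With V_GS fixed, I_D ∝ (1 + λ V_DS) in saturation, so I_D2/I_D1 = (1 + λ V_DS2)/(1 + λ V_DS1).
16.7/12.3 = 1.358 = (1 + 9.27 λ)/(1 + 3.76 λ).
Solving: λ (I_D1 V_DS2 − I_D2 V_DS1) = I_D2 − I_D1, so λ = (16.7 − 12.3) / (12.3 × 9.27 − 16.7 × 3.76) = 4.4 / 51.2 = 0.0859 V⁻¹.

λ = 0.0859 V⁻¹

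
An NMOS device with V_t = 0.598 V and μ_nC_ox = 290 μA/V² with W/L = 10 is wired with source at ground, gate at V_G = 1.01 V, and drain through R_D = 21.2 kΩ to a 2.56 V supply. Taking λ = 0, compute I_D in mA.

V_GS = V_G = 1.01 V, so V_ov = 1.01 − 0.598 = 0.412 V.
k_n = μ_nC_ox · (W/L) = 2.9 mA/V².
Assume saturation: I_D = ½ k_n V_ov² = 0.5 × 2.9 × 0.412² = 0.246 mA, giving V_DS = V_DD − I_D R_D = 2.56 − 0.246 × 21.2 = -2.66 V.
But -2.66 V < V_ov = 0.412 V, so the device is actually in triode.
In triode I_D = k_n[V_ov V_DS − ½ V_DS²] and I_D = (V_DD − V_DS)/R_D. Equating: 30.7 V_DS² − 26.33 V_DS + 2.56 = 0, giving V_DS = 0.112 V (the root below V_ov).
I_D = (2.56 − 0.112) / 21.2 = 0.115 mA.

I_D = 0.115 mA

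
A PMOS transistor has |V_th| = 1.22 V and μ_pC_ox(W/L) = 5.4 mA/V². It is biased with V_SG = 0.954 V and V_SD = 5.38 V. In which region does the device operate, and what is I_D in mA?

Cutoff; I_D = 0 mA

V_SG = 0.954 V < |V_th| = 1.22 V, so the transistor is in cutoff.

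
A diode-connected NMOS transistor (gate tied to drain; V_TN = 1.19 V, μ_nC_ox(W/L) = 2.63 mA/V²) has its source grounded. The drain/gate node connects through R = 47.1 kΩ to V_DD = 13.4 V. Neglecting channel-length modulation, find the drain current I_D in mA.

With gate tied to drain, V_GS = V_DS ≥ V_GS − V_TN, so the device is in saturation.
KCL at the drain: ½ k_n (V_GS − V_TN)² = (V_DD − V_GS)/R.
Let x = V_GS − 1.19. Then 61.9 x² + x − 12.21 = 0, giving x = 0.436 V (positive root), so V_GS = 1.63 V.
I_D = (V_DD − V_GS)/R = (13.4 − 1.63) / 47.1 = 0.25 mA.

I_D = 0.250 mA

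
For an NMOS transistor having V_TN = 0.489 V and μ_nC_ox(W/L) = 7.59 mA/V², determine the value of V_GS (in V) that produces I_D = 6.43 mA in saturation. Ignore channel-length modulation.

V_GS = 1.79 V

In saturation I_D = ½ k_n (V_GS − V_TN)², so V_GS − V_TN = √(2 I_D / k_n) = √(2 × 6.43 / 7.59) = 1.3 V.
V_GS = 0.489 + 1.3 = 1.79 V.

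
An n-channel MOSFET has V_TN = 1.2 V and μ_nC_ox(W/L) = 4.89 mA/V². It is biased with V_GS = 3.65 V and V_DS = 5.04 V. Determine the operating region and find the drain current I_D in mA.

Saturation; I_D = 14.7 mA

V_ov = V_GS − V_TN = 3.65 − 1.2 = 2.45 V.
Since V_DS = 5.04 V ≥ V_ov = 2.45 V, the device is in saturation.
I_D = ½ k_n V_ov² = 0.5 × 4.89 × 2.45² = 14.7 mA.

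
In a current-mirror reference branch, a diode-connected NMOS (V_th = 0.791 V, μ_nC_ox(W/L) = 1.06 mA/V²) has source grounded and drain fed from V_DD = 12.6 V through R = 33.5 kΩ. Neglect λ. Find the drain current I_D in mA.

With gate tied to drain, V_GS = V_DS ≥ V_GS − V_th, so the device is in saturation.
KCL at the drain: ½ k_n (V_GS − V_th)² = (V_DD − V_GS)/R.
Let x = V_GS − 0.791. Then 17.8 x² + x − 11.81 = 0, giving x = 0.788 V (positive root), so V_GS = 1.58 V.
I_D = (V_DD − V_GS)/R = (12.6 − 1.58) / 33.5 = 0.329 mA.

I_D = 0.329 mA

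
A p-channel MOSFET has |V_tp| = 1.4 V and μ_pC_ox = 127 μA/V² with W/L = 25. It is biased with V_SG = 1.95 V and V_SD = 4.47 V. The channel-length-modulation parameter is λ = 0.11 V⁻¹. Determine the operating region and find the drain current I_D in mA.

Saturation; I_D = 0.716 mA

k_p = μ_pC_ox · (W/L) = 3.175 mA/V².
V_ov = V_SG − |V_tp| = 1.95 − 1.4 = 0.55 V.
Since V_SD = 4.47 V ≥ V_ov = 0.55 V, the device is in saturation.
I_D = ½ k_p V_ov² (1 + λ V_SD) = 0.5 × 3.175 × 0.55² × (1 + 0.11 × 4.47) = 0.716 mA.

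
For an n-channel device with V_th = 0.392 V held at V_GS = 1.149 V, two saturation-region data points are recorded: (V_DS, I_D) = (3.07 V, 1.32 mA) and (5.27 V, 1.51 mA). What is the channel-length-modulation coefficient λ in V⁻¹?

λ = 0.0819 V⁻¹

With V_GS fixed, I_D ∝ (1 + λ V_DS) in saturation, so I_D2/I_D1 = (1 + λ V_DS2)/(1 + λ V_DS1).
1.51/1.32 = 1.144 = (1 + 5.27 λ)/(1 + 3.07 λ).
Solving: λ (I_D1 V_DS2 − I_D2 V_DS1) = I_D2 − I_D1, so λ = (1.51 − 1.32) / (1.32 × 5.27 − 1.51 × 3.07) = 0.19 / 2.32 = 0.0819 V⁻¹.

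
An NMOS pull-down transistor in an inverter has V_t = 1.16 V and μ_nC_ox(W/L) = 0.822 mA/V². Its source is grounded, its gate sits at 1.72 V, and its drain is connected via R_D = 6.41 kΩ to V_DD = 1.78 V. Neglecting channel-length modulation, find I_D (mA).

V_GS = V_G = 1.72 V, so V_ov = 1.72 − 1.16 = 0.56 V.
Assume saturation: I_D = ½ k_n V_ov² = 0.5 × 0.822 × 0.56² = 0.129 mA, giving V_DS = V_DD − I_D R_D = 1.78 − 0.129 × 6.41 = 0.954 V.
V_DS = 0.954 V ≥ V_ov = 0.56 V, confirming saturation.

I_D = 0.129 mA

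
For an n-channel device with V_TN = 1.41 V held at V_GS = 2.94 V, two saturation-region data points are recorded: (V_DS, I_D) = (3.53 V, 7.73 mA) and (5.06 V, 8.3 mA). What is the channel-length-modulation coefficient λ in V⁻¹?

λ = 0.0581 V⁻¹

With V_GS fixed, I_D ∝ (1 + λ V_DS) in saturation, so I_D2/I_D1 = (1 + λ V_DS2)/(1 + λ V_DS1).
8.3/7.73 = 1.074 = (1 + 5.06 λ)/(1 + 3.53 λ).
Solving: λ (I_D1 V_DS2 − I_D2 V_DS1) = I_D2 − I_D1, so λ = (8.3 − 7.73) / (7.73 × 5.06 − 8.3 × 3.53) = 0.57 / 9.81 = 0.0581 V⁻¹.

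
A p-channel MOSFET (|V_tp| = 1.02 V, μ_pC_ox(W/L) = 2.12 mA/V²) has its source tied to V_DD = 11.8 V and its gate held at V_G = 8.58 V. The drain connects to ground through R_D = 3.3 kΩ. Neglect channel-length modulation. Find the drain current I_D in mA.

V_SG = V_DD − V_G = 11.8 − 8.58 = 3.22 V, so V_ov = 3.22 − 1.02 = 2.2 V.
Assume saturation: I_D = ½ k_p V_ov² = 0.5 × 2.12 × 2.2² = 5.13 mA, giving V_SD = V_DD − I_D R_D = 11.8 − 5.13 × 3.3 = -5.13 V.
But -5.13 V < V_ov = 2.2 V, so the device is actually in triode.
In triode I_D = k_p[V_ov V_SD − ½ V_SD²] and I_D = (V_DD − V_SD)/R_D. Equating: 3.5 V_SD² − 16.39 V_SD + 11.8 = 0, giving V_SD = 0.888 V (the root below V_ov).
I_D = (11.8 − 0.888) / 3.3 = 3.31 mA.

I_D = 3.31 mA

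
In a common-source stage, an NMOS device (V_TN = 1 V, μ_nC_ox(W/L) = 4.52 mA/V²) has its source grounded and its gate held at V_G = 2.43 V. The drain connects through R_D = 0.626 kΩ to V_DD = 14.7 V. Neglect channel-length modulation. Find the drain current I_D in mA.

I_D = 4.62 mA

V_GS = V_G = 2.43 V, so V_ov = 2.43 − 1 = 1.43 V.
Assume saturation: I_D = ½ k_n V_ov² = 0.5 × 4.52 × 1.43² = 4.62 mA, giving V_DS = V_DD − I_D R_D = 14.7 − 4.62 × 0.626 = 11.8 V.
V_DS = 11.8 V ≥ V_ov = 1.43 V, confirming saturation.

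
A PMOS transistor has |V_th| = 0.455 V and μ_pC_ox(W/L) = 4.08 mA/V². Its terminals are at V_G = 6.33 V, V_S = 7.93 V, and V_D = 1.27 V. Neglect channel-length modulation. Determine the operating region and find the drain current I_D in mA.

V_SG = V_S − V_G = 7.93 − 6.33 = 1.6 V; V_SD = V_S − V_D = 7.93 − 1.27 = 6.66 V.
V_ov = V_SG − |V_th| = 1.6 − 0.455 = 1.14 V.
Since V_SD = 6.66 V ≥ V_ov = 1.14 V, the device is in saturation.
I_D = ½ k_p V_ov² = 0.5 × 4.08 × 1.14² = 2.67 mA.

Saturation; I_D = 2.67 mA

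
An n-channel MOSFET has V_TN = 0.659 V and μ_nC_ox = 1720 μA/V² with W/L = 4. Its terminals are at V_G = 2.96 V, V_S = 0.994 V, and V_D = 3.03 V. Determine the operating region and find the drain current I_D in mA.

V_GS = V_G − V_S = 2.96 − 0.994 = 1.97 V; V_DS = V_D − V_S = 3.03 − 0.994 = 2.04 V.
k_n = μ_nC_ox · (W/L) = 6.88 mA/V².
V_ov = V_GS − V_TN = 1.97 − 0.659 = 1.31 V.
Since V_DS = 2.04 V ≥ V_ov = 1.31 V, the device is in saturation.
I_D = ½ k_n V_ov² = 0.5 × 6.88 × 1.31² = 5.88 mA.

Saturation; I_D = 5.88 mA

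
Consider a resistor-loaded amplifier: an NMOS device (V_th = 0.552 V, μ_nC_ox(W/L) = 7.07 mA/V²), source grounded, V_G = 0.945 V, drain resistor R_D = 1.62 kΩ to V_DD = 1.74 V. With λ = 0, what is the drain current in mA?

I_D = 0.546 mA

V_GS = V_G = 0.945 V, so V_ov = 0.945 − 0.552 = 0.393 V.
Assume saturation: I_D = ½ k_n V_ov² = 0.5 × 7.07 × 0.393² = 0.546 mA, giving V_DS = V_DD − I_D R_D = 1.74 − 0.546 × 1.62 = 0.856 V.
V_DS = 0.856 V ≥ V_ov = 0.393 V, confirming saturation.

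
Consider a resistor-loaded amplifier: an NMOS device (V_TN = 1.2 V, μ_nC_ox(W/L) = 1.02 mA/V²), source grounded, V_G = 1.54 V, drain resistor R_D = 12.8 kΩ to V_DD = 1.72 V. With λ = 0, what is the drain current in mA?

V_GS = V_G = 1.54 V, so V_ov = 1.54 − 1.2 = 0.34 V.
Assume saturation: I_D = ½ k_n V_ov² = 0.5 × 1.02 × 0.34² = 0.059 mA, giving V_DS = V_DD − I_D R_D = 1.72 − 0.059 × 12.8 = 0.965 V.
V_DS = 0.965 V ≥ V_ov = 0.34 V, confirming saturation.

I_D = 0.0590 mA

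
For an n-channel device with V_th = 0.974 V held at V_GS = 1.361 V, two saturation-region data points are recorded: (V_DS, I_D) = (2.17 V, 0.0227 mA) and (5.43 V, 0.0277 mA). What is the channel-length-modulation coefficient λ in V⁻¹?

λ = 0.0792 V⁻¹

With V_GS fixed, I_D ∝ (1 + λ V_DS) in saturation, so I_D2/I_D1 = (1 + λ V_DS2)/(1 + λ V_DS1).
0.0277/0.0227 = 1.22 = (1 + 5.43 λ)/(1 + 2.17 λ).
Solving: λ (I_D1 V_DS2 − I_D2 V_DS1) = I_D2 − I_D1, so λ = (0.0277 − 0.0227) / (0.0227 × 5.43 − 0.0277 × 2.17) = 0.005 / 0.0632 = 0.0792 V⁻¹.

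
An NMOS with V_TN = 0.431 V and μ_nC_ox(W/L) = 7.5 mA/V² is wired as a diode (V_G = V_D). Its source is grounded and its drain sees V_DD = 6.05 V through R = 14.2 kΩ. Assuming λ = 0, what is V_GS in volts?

With gate tied to drain, V_GS = V_DS ≥ V_GS − V_TN, so the device is in saturation.
KCL at the drain: ½ k_n (V_GS − V_TN)² = (V_DD − V_GS)/R.
Let x = V_GS − 0.431. Then 53.2 x² + x − 5.619 = 0, giving x = 0.316 V (positive root), so V_GS = 0.747 V.
I_D = (V_DD − V_GS)/R = (6.05 − 0.747) / 14.2 = 0.373 mA.

V_GS = 0.747 V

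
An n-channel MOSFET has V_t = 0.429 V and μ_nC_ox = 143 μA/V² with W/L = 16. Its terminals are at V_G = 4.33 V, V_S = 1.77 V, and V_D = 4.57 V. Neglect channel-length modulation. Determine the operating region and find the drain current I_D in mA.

Saturation; I_D = 5.20 mA

V_GS = V_G − V_S = 4.33 − 1.77 = 2.56 V; V_DS = V_D − V_S = 4.57 − 1.77 = 2.8 V.
k_n = μ_nC_ox · (W/L) = 2.288 mA/V².
V_ov = V_GS − V_t = 2.56 − 0.429 = 2.13 V.
Since V_DS = 2.8 V ≥ V_ov = 2.13 V, the device is in saturation.
I_D = ½ k_n V_ov² = 0.5 × 2.288 × 2.13² = 5.2 mA.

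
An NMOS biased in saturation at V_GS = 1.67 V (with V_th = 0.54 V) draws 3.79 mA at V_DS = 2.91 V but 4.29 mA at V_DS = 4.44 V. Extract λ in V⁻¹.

λ = 0.115 V⁻¹

With V_GS fixed, I_D ∝ (1 + λ V_DS) in saturation, so I_D2/I_D1 = (1 + λ V_DS2)/(1 + λ V_DS1).
4.29/3.79 = 1.132 = (1 + 4.44 λ)/(1 + 2.91 λ).
Solving: λ (I_D1 V_DS2 − I_D2 V_DS1) = I_D2 − I_D1, so λ = (4.29 − 3.79) / (3.79 × 4.44 − 4.29 × 2.91) = 0.5 / 4.34 = 0.115 V⁻¹.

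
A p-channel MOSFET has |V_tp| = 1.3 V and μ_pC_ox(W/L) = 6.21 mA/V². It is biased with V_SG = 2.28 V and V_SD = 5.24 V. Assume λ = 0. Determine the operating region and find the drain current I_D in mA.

Saturation; I_D = 2.98 mA

V_ov = V_SG − |V_tp| = 2.28 − 1.3 = 0.98 V.
Since V_SD = 5.24 V ≥ V_ov = 0.98 V, the device is in saturation.
I_D = ½ k_p V_ov² = 0.5 × 6.21 × 0.98² = 2.98 mA.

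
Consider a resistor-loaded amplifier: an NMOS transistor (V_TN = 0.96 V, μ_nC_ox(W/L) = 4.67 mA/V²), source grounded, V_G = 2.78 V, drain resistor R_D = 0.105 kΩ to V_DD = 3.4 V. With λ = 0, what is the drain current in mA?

I_D = 7.73 mA

V_GS = V_G = 2.78 V, so V_ov = 2.78 − 0.96 = 1.82 V.
Assume saturation: I_D = ½ k_n V_ov² = 0.5 × 4.67 × 1.82² = 7.73 mA, giving V_DS = V_DD − I_D R_D = 3.4 − 7.73 × 0.105 = 2.59 V.
V_DS = 2.59 V ≥ V_ov = 1.82 V, confirming saturation.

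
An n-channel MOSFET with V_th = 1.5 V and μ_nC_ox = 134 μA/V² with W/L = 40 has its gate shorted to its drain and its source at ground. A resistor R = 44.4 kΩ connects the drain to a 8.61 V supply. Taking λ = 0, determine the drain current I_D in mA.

With gate tied to drain, V_GS = V_DS ≥ V_GS − V_th, so the device is in saturation.
k_n = μ_nC_ox · (W/L) = 5.36 mA/V².
KCL at the drain: ½ k_n (V_GS − V_th)² = (V_DD − V_GS)/R.
Let x = V_GS − 1.5. Then 119 x² + x − 7.11 = 0, giving x = 0.24 V (positive root), so V_GS = 1.74 V.
I_D = (V_DD − V_GS)/R = (8.61 − 1.74) / 44.4 = 0.155 mA.

I_D = 0.155 mA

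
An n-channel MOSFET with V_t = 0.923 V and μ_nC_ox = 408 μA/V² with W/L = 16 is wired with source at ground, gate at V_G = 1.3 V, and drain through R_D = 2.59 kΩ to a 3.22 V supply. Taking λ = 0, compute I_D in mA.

I_D = 0.464 mA

V_GS = V_G = 1.3 V, so V_ov = 1.3 − 0.923 = 0.377 V.
k_n = μ_nC_ox · (W/L) = 6.528 mA/V².
Assume saturation: I_D = ½ k_n V_ov² = 0.5 × 6.528 × 0.377² = 0.464 mA, giving V_DS = V_DD − I_D R_D = 3.22 − 0.464 × 2.59 = 2.02 V.
V_DS = 2.02 V ≥ V_ov = 0.377 V, confirming saturation.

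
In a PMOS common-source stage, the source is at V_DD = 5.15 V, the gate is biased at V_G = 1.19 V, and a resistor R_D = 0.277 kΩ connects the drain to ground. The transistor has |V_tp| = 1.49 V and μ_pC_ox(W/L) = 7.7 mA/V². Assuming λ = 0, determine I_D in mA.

I_D = 15.0 mA

V_SG = V_DD − V_G = 5.15 − 1.19 = 3.96 V, so V_ov = 3.96 − 1.49 = 2.47 V.
Assume saturation: I_D = ½ k_p V_ov² = 0.5 × 7.7 × 2.47² = 23.5 mA, giving V_SD = V_DD − I_D R_D = 5.15 − 23.5 × 0.277 = -1.36 V.
But -1.36 V < V_ov = 2.47 V, so the device is actually in triode.
In triode I_D = k_p[V_ov V_SD − ½ V_SD²] and I_D = (V_DD − V_SD)/R_D. Equating: 1.07 V_SD² − 6.268 V_SD + 5.15 = 0, giving V_SD = 0.988 V (the root below V_ov).
I_D = (5.15 − 0.988) / 0.277 = 15 mA.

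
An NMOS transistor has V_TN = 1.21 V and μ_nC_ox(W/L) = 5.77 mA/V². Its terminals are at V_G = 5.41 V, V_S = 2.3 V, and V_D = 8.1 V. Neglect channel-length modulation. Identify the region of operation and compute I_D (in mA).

Saturation; I_D = 10.4 mA

V_GS = V_G − V_S = 5.41 − 2.3 = 3.11 V; V_DS = V_D − V_S = 8.1 − 2.3 = 5.8 V.
V_ov = V_GS − V_TN = 3.11 − 1.21 = 1.9 V.
Since V_DS = 5.8 V ≥ V_ov = 1.9 V, the device is in saturation.
I_D = ½ k_n V_ov² = 0.5 × 5.77 × 1.9² = 10.4 mA.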